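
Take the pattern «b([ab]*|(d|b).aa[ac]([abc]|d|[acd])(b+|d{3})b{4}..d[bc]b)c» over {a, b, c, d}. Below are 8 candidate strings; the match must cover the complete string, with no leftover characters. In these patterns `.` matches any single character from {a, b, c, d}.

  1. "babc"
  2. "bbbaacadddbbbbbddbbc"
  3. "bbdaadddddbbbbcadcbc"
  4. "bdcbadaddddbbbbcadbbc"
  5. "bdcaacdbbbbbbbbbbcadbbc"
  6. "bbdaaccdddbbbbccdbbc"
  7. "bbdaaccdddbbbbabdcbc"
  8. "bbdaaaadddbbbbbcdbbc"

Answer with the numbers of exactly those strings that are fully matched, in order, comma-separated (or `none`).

1, 2, 5, 6, 7, 8

1 → match
2 → match
3 → no match
4 → no match
5 → match
6 → match
7 → match
8 → match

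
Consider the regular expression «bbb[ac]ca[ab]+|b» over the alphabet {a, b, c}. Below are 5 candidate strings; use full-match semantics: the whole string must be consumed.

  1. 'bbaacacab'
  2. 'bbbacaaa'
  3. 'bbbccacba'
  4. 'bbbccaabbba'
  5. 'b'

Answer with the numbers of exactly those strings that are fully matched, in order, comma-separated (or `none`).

1 → no match
2 → match
3 → no match
4 → match
5 → match

2, 4, 5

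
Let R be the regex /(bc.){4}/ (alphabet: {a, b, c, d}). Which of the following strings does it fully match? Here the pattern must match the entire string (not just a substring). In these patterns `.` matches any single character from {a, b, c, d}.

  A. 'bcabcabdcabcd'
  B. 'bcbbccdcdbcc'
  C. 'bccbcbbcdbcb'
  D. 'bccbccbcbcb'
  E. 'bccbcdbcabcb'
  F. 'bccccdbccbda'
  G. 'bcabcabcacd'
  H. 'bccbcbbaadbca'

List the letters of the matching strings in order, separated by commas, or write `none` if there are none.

A → no match
B. 'bcbbccdcdbcc' → no match
C. 'bccbcbbcdbcb' → match
D. 'bccbccbcbcb' → no match
E. 'bccbcdbcabcb' → match
F. 'bccccdbccbda' → no match
G. 'bcabcabcacd' → no match
H → no match

C, E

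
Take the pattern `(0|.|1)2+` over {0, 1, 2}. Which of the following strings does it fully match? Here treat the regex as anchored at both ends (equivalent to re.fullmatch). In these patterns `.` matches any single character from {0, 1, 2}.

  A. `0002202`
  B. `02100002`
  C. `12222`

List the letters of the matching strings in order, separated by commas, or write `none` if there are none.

C

A. `0002202` → no match
B. `02100002` → no match
C. `12222` → match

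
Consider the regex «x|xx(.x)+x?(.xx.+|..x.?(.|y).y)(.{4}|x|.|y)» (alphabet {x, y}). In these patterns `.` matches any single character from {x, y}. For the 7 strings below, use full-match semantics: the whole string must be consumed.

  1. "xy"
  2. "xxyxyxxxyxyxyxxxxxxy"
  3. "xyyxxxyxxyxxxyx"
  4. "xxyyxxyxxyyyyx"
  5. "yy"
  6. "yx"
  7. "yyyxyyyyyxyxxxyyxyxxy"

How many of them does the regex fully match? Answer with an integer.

1 → no match
2 → match
3 → no match
4 → no match
5 → no match
6 → no match
7 → no match
Total matched: 1

1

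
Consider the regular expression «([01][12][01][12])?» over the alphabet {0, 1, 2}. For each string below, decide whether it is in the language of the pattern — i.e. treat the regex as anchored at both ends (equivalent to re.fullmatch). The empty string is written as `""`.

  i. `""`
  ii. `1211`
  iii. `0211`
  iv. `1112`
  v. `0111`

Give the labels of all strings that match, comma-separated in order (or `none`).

i → match
ii → match
iii → match
iv → match
v → match

i, ii, iii, iv, v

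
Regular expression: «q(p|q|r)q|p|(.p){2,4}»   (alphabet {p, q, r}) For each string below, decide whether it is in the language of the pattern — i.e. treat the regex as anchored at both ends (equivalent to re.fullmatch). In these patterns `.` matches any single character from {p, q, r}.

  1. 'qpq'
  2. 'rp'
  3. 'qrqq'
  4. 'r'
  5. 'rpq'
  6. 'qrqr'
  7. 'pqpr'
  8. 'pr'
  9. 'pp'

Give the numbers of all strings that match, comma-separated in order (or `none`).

1

1 → match
2 → no match
3 → no match
4 → no match
5 → no match
6 → no match
7 → no match
8 → no match
9 → no match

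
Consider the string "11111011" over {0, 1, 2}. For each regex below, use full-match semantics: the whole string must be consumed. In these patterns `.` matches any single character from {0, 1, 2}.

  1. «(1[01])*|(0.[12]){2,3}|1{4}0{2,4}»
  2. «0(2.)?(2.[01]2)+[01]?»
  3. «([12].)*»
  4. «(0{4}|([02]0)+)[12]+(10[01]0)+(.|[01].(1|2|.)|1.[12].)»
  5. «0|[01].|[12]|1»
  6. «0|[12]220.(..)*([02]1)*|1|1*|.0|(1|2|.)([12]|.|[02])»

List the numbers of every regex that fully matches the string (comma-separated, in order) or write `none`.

1, 3

1 → match
2 → no match — must start with "0"
3 → match
4 → no match
5 → no match
6 → no match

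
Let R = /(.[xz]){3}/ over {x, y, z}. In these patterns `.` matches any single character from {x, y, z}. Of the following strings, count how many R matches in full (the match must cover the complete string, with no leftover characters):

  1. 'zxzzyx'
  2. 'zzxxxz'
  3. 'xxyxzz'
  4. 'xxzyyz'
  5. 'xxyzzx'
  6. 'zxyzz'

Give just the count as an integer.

4

1 → match
2 → match
3 → match
4 → no match
5 → match
6 → no match
Total matched: 4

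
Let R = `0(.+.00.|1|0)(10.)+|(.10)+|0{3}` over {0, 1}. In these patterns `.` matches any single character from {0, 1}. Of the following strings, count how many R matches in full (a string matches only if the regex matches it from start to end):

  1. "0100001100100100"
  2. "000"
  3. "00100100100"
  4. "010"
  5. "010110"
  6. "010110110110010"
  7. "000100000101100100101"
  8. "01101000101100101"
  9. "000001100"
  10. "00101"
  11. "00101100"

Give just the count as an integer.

11

1 → match
2. "000" → match
3. "00100100100" → match
4. "010" → match
5. "010110" → match
6 → match
7 → match
8 → match
9. "000001100" → match
10. "00101" → match
11. "00101100" → match
Total matched: 11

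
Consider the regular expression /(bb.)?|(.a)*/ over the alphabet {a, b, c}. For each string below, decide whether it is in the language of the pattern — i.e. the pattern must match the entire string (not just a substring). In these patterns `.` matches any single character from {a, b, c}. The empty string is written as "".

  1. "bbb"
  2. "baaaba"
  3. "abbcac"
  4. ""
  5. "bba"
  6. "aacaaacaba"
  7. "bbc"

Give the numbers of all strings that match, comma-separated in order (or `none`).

1, 2, 4, 5, 6, 7

1 → match
2 → match
3 → no match
4 → match
5 → match
6 → match
7 → match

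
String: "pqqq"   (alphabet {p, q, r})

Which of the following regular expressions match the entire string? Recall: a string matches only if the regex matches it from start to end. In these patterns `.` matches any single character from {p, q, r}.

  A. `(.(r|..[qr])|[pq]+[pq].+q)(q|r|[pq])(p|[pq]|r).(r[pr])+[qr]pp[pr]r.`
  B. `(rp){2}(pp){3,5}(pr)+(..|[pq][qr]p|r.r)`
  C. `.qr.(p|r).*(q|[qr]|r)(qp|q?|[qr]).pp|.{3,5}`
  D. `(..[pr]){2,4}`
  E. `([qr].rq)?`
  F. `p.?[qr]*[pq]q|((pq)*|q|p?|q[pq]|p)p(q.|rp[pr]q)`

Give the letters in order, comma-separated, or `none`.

C, F

A → no match
B → no match — must start with "rp"
C → match
D → no match
E → no match
F → match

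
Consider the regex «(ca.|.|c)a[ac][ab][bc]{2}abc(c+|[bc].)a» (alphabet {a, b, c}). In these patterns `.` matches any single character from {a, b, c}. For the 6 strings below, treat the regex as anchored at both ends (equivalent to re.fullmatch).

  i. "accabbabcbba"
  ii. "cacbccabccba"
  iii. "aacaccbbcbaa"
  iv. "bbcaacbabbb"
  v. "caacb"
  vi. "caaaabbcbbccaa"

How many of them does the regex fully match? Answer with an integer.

1

i → no match
ii → match
iii → no match
iv → no match — must end with "a"
v → no match — must end with "a"
vi → no match
Total matched: 1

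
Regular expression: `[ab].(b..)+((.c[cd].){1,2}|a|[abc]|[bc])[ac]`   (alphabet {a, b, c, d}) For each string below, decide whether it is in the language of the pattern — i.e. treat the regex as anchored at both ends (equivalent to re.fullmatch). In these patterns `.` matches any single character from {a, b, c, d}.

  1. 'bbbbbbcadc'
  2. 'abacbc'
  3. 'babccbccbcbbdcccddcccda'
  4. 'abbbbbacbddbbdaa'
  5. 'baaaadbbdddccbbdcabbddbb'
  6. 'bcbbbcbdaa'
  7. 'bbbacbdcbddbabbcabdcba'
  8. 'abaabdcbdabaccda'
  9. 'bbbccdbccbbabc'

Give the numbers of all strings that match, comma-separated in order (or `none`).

1 → no match
2 → no match
3 → match
4 → match
5 → no match
6 → no match
7 → match
8 → no match
9 → no match

3, 4, 7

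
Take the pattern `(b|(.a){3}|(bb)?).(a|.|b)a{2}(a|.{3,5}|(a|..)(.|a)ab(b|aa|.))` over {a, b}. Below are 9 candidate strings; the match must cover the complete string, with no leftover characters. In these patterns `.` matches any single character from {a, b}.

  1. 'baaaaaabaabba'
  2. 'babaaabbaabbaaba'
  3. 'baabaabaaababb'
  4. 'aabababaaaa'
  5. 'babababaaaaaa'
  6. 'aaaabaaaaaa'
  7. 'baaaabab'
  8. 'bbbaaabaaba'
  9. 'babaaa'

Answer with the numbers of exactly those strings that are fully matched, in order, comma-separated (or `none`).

1, 2, 4, 5, 6, 7, 8, 9

1 → match
2 → match
3 → no match
4. 'aabababaaaa' → match
5 → match
6. 'aaaabaaaaaa' → match
7. 'baaaabab' → match
8. 'bbbaaabaaba' → match
9. 'babaaa' → match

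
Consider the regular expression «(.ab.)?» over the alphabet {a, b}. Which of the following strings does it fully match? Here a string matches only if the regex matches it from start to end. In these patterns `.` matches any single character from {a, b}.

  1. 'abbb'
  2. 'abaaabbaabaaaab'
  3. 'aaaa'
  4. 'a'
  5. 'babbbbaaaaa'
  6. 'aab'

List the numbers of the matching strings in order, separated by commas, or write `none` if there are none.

1. 'abbb' → no match
2 → no match
3. 'aaaa' → no match
4. 'a' → no match
5. 'babbbbaaaaa' → no match
6. 'aab' → no match

none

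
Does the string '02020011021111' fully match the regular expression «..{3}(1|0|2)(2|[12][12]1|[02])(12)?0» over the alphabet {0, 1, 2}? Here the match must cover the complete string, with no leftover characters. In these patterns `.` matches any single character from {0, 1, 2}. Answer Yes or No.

Every match must end with '0', but '02020011021111' does not.

No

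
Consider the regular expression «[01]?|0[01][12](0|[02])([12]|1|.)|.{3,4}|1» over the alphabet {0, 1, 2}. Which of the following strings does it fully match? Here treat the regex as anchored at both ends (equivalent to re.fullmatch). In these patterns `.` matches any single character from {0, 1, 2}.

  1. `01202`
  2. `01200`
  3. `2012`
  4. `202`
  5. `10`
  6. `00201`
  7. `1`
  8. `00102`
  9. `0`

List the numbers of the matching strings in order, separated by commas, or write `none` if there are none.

1. `01202` → match
2. `01200` → match
3. `2012` → match
4. `202` → match
5. `10` → no match
6. `00201` → match
7. `1` → match
8. `00102` → match
9. `0` → match

1, 2, 3, 4, 6, 7, 8, 9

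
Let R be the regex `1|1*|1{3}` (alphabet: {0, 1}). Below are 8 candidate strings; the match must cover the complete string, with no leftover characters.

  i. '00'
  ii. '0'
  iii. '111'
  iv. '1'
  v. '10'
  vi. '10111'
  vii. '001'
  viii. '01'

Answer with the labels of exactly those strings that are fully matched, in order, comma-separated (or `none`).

i → no match
ii → no match
iii → match
iv → match
v → no match
vi → no match
vii → no match
viii → no match

iii, iv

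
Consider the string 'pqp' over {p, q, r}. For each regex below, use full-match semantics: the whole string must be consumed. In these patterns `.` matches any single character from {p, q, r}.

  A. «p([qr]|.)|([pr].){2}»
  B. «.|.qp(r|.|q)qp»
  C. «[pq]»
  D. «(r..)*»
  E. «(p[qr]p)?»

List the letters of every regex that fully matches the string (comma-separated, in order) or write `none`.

A → no match
B → no match
C → no match
D → no match
E → match

E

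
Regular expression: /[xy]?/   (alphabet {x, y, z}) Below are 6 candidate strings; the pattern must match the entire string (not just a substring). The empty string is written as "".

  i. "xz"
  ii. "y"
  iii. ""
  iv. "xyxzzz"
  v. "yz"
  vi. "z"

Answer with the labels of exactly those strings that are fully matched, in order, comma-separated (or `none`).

i → no match
ii → match
iii → match
iv → no match
v → no match
vi → no match

ii, iii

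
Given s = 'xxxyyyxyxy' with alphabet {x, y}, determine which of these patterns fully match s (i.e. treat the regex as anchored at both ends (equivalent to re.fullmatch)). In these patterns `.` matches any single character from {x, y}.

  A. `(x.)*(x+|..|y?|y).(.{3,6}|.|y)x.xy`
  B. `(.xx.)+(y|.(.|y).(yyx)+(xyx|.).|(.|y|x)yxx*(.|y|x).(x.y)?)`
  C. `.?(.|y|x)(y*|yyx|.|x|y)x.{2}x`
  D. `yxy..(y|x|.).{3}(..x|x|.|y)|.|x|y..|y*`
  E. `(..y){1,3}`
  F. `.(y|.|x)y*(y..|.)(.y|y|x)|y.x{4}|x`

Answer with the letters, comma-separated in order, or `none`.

A

A → match
B → no match
C → no match — must end with 'x'
D → no match
E → no match
F → no match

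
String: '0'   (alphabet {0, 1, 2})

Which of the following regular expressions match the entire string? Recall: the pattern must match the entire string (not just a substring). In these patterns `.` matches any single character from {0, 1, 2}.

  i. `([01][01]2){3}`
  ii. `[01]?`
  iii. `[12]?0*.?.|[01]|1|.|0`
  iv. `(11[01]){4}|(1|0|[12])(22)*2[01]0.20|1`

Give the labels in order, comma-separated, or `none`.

ii, iii

i → no match — must end with '2'
ii → match
iii → match
iv → no match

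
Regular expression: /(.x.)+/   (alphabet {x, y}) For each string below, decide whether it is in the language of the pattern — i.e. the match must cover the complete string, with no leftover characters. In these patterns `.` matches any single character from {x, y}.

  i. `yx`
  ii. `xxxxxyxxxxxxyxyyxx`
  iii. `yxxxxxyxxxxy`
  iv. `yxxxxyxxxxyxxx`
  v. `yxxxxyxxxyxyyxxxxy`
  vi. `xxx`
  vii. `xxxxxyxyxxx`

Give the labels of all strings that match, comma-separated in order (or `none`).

i → no match
ii → match
iii → match
iv → no match
v → match
vi → match
vii → no match

ii, iii, v, vi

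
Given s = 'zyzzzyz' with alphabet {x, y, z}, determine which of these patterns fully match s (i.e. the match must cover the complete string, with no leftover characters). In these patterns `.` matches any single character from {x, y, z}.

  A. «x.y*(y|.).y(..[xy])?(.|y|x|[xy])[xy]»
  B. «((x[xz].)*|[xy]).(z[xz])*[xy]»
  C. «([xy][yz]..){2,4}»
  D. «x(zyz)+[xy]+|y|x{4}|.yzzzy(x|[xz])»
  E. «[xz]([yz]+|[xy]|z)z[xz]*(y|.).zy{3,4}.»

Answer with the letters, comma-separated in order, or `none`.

D

A → no match — must start with 'x'
B → no match
C → no match
D → match
E → no match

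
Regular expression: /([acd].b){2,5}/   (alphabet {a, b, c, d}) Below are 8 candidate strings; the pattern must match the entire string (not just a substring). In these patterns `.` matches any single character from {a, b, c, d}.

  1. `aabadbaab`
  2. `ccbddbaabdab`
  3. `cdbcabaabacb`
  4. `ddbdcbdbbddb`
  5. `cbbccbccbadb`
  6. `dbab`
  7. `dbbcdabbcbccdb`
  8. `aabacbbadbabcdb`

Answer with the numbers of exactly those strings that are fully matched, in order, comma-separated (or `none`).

1, 2, 3, 4, 5

1 → match
2 → match
3 → match
4 → match
5 → match
6 → no match
7 → no match
8 → no match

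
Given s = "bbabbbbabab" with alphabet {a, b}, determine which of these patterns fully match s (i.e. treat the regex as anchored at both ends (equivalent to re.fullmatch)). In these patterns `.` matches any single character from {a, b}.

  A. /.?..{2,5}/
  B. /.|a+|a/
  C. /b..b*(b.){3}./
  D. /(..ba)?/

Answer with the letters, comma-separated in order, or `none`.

C

A → no match
B → no match
C → match
D → no match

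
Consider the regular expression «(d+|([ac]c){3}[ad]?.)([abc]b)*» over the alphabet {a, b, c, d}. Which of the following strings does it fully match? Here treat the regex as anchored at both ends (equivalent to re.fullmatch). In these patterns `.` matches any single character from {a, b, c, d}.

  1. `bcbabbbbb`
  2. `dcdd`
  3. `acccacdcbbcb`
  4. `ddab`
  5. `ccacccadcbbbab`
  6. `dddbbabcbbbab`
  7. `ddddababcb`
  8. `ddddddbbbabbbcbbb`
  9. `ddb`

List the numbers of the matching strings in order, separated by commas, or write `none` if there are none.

1. `bcbabbbbb` → no match
2. `dcdd` → no match
3. `acccacdcbbcb` → match
4. `ddab` → match
5 → match
6 → match
7. `ddddababcb` → match
8 → no match
9. `ddb` → no match

3, 4, 5, 6, 7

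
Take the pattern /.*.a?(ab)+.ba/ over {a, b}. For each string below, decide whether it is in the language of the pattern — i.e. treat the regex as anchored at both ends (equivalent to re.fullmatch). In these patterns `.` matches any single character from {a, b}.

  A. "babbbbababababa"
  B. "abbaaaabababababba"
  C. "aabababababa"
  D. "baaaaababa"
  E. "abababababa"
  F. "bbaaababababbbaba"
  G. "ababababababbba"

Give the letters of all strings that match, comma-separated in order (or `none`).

A → match
B → no match
C → match
D → match
E → match
F → no match
G → match

A, C, D, E, G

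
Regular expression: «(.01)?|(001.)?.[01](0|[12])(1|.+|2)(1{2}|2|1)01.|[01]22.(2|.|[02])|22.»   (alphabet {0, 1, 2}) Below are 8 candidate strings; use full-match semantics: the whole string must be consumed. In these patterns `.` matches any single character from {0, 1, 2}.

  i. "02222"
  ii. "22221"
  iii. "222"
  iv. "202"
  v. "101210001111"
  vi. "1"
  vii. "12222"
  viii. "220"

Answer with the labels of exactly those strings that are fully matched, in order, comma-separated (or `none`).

i, iii, vii, viii

i → match
ii → no match
iii → match
iv → no match
v → no match
vi → no match
vii → match
viii → match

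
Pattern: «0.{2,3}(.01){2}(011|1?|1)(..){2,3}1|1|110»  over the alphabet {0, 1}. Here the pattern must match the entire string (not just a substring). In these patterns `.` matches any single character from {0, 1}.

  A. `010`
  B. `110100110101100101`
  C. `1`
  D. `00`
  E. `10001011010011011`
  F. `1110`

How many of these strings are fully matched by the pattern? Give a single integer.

1

A → no match
B → no match
C → match
D → no match
E → no match
F → no match
Total matched: 1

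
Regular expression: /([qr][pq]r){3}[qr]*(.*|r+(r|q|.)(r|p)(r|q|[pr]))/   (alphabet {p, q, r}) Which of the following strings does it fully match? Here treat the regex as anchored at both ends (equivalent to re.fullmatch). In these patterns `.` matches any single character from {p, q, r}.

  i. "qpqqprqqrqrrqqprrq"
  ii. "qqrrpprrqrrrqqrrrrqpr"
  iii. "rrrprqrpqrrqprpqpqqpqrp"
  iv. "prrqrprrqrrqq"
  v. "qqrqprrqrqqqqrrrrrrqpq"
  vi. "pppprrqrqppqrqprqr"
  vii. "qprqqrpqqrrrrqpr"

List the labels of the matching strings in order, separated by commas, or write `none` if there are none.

i → no match
ii → no match
iii → no match
iv → no match
v → match
vi → no match
vii → no match

v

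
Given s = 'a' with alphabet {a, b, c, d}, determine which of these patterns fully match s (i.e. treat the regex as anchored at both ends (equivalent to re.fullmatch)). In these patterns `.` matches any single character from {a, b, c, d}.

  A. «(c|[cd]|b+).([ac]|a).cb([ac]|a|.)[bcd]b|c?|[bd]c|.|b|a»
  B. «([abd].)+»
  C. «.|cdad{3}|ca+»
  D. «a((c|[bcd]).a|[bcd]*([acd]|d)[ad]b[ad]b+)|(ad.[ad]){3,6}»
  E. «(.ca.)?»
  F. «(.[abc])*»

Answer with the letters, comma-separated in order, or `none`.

A, C

A → match
B → no match
C → match
D → no match
E → no match
F → no match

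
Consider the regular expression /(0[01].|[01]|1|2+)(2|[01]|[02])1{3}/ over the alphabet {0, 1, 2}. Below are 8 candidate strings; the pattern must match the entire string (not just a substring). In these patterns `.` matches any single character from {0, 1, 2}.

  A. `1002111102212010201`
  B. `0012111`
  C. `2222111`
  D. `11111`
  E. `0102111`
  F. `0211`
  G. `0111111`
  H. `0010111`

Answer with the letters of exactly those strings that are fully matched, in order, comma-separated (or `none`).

A → no match
B → match
C → match
D → match
E → match
F → no match
G → match
H → match

B, C, D, E, G, H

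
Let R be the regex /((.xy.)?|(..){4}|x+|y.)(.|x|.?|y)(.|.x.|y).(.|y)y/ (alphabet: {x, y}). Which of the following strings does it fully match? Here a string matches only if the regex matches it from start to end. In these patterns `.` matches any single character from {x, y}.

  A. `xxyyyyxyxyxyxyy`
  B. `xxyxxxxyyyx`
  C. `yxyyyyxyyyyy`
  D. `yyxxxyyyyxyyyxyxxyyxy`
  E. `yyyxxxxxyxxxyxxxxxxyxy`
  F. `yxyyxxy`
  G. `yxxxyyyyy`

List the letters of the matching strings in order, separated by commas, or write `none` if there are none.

A → match
B → no match — must end with `y`
C → match
D → no match
E → no match
F → match
G → no match

A, C, F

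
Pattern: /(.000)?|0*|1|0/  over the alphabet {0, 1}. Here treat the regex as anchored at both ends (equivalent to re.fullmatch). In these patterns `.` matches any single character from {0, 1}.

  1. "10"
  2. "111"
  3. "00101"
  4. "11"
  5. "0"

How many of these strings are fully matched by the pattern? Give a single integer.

1. "10" → no match
2. "111" → no match
3. "00101" → no match
4. "11" → no match
5. "0" → match
Total matched: 1

1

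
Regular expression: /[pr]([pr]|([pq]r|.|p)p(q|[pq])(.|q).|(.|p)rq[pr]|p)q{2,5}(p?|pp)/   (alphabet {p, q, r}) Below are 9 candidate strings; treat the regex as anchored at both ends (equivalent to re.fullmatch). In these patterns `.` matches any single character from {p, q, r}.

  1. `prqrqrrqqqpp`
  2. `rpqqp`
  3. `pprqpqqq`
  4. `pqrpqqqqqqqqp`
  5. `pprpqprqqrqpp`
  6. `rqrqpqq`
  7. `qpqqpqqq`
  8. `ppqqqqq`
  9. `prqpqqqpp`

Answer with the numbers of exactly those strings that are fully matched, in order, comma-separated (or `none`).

1 → no match
2 → match
3 → match
4 → match
5 → no match
6 → match
7 → no match
8 → match
9 → no match

2, 3, 4, 6, 8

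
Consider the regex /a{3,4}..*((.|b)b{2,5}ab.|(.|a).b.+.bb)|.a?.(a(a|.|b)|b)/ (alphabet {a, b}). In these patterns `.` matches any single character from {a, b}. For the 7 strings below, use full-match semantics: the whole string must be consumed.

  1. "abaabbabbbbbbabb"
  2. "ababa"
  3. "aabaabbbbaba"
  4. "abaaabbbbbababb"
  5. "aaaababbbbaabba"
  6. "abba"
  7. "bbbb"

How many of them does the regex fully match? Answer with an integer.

1 → no match
2 → no match
3 → no match
4 → no match
5 → no match
6 → no match
7 → no match
Total matched: 0

0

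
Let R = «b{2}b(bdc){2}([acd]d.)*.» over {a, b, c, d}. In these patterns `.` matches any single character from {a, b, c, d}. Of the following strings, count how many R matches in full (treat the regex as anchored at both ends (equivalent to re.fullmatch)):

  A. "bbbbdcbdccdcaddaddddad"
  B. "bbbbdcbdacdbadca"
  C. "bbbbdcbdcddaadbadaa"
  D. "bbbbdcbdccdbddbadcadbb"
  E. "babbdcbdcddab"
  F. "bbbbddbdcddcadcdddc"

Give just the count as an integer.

A → match
B → no match
C → match
D → match
E → no match
F → no match
Total matched: 3

3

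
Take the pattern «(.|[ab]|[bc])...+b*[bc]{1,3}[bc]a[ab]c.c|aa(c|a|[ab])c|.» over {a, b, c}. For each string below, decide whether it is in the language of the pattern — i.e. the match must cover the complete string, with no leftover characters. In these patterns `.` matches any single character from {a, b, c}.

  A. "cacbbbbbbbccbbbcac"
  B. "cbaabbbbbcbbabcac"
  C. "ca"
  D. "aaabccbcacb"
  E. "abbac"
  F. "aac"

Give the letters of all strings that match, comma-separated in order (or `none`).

B

A → no match
B → match
C → no match
D → no match
E → no match
F → no match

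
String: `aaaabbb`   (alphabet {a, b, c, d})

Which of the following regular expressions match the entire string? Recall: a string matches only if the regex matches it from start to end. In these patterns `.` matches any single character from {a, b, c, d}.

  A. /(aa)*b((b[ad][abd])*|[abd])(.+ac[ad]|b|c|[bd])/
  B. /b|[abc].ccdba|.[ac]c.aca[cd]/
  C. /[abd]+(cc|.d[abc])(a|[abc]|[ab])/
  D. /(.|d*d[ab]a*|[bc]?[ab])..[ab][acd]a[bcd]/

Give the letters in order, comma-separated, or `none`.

A → match
B → no match
C → no match
D → no match

A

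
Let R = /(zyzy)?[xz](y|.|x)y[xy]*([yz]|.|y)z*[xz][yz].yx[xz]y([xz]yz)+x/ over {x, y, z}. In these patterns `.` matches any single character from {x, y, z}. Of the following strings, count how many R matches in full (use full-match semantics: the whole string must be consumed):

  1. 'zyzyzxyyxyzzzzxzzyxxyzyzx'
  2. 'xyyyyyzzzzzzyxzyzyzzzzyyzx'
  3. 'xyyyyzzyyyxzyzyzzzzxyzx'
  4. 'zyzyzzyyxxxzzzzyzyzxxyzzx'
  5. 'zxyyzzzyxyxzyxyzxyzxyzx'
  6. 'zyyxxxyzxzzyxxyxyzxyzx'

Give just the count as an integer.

1 → match
2 → no match
3 → no match
4 → no match — must end with 'yzx'
5 → match
6 → match
Total matched: 3

3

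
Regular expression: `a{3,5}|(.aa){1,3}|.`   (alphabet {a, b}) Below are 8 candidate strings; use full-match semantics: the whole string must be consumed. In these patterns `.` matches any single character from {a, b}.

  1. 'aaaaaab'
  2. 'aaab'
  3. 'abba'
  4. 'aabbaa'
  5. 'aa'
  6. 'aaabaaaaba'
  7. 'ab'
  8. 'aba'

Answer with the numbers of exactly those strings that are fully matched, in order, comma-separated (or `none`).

none

1 → no match
2 → no match
3 → no match
4 → no match
5 → no match
6 → no match
7 → no match
8 → no match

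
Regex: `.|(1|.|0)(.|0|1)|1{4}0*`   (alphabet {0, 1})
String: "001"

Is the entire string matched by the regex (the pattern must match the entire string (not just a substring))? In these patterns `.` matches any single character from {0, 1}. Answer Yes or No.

No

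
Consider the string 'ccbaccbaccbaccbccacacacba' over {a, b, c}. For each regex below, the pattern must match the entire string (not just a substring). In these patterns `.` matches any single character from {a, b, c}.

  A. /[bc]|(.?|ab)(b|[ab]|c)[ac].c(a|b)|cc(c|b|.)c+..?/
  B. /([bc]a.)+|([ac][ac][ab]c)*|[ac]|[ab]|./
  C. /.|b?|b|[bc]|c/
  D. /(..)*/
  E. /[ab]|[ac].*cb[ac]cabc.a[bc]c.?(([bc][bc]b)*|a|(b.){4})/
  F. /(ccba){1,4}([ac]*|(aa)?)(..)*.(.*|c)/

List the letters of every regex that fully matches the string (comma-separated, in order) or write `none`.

A → no match
B → no match
C → no match
D → no match
E → no match
F → match

F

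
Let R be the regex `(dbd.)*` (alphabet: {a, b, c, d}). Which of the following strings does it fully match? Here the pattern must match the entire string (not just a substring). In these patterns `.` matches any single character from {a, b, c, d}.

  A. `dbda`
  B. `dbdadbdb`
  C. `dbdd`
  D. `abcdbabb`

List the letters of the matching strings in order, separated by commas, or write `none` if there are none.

A, B, C

A. `dbda` → match
B. `dbdadbdb` → match
C. `dbdd` → match
D. `abcdbabb` → no match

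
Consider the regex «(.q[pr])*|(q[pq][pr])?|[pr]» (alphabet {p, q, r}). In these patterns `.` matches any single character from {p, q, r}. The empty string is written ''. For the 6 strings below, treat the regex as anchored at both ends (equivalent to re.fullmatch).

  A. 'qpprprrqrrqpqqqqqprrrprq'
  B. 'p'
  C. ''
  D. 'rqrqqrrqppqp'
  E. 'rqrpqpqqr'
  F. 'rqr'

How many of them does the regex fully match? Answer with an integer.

A → no match
B → match
C → match
D → match
E → match
F → match
Total matched: 5

5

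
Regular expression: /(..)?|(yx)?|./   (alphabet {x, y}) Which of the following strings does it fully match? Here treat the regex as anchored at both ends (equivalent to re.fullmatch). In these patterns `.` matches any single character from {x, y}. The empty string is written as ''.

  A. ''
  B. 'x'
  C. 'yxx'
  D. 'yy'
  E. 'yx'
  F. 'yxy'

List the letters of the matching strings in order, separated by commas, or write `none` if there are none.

A → match
B → match
C → no match
D → match
E → match
F → no match

A, B, D, E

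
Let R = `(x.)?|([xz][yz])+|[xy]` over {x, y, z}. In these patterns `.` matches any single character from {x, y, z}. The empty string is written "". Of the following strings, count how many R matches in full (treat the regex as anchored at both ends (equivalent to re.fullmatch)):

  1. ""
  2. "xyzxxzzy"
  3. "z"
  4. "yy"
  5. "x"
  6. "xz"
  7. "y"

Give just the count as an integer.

4

1 → match
2 → no match
3 → no match
4 → no match
5 → match
6 → match
7 → match
Total matched: 4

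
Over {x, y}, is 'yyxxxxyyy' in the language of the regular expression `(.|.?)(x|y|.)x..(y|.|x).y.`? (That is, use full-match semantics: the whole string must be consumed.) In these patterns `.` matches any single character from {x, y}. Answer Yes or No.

Yes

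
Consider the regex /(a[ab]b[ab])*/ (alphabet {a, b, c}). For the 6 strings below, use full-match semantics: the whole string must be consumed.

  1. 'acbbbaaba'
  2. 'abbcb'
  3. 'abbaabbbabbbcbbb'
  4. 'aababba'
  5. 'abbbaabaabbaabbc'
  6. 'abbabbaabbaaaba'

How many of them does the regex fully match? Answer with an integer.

0

1 → no match
2 → no match
3 → no match
4 → no match
5 → no match
6 → no match
Total matched: 0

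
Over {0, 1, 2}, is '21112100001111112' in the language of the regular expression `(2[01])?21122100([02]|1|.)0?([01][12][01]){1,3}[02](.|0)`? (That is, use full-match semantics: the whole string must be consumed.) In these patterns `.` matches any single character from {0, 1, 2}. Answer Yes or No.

No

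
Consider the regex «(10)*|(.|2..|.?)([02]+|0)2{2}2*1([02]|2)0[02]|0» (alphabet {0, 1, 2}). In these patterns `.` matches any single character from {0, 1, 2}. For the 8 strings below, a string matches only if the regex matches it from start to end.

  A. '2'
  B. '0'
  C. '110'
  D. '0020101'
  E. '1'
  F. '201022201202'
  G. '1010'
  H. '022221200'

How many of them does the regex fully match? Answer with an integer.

3

A → no match
B → match
C → no match
D → no match
E → no match
F → no match
G → match
H → match
Total matched: 3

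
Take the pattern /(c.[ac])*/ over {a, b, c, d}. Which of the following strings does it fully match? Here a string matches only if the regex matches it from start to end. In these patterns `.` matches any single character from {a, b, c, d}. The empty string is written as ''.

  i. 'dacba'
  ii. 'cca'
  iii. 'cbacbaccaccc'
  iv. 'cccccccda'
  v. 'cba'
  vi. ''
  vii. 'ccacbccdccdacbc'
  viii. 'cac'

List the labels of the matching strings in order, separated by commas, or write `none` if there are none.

i → no match
ii → match
iii → match
iv → match
v → match
vi → match
vii → match
viii → match

ii, iii, iv, v, vi, vii, viii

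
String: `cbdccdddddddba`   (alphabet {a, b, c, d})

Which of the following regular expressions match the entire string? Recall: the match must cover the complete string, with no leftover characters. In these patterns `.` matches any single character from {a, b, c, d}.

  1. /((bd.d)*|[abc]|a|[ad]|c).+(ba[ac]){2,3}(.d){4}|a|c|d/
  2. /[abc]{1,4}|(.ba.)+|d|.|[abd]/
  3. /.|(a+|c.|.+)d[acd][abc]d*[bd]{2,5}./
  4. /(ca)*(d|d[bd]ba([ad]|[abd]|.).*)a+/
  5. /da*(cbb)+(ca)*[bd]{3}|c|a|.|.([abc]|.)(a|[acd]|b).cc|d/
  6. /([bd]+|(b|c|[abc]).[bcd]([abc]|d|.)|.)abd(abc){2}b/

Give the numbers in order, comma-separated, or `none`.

1 → no match
2 → no match
3 → match
4 → no match
5 → no match
6 → no match — must end with `abcb`

3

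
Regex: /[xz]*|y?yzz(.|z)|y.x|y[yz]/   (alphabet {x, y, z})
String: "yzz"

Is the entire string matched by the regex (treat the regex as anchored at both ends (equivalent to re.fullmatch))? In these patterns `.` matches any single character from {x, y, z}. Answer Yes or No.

No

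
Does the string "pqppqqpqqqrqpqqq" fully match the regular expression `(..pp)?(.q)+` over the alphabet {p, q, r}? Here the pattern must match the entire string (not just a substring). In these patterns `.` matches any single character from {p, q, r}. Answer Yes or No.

Yes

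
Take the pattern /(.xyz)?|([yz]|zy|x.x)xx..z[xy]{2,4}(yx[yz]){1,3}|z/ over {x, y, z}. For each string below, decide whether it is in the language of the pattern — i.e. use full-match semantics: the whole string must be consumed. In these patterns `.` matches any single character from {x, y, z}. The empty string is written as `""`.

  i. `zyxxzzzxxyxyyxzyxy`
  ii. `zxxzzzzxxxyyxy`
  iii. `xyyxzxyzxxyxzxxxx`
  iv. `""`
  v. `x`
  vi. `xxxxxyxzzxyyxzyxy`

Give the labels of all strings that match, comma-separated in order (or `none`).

i, iv

i → match
ii → no match
iii → no match
iv → match
v → no match
vi → no match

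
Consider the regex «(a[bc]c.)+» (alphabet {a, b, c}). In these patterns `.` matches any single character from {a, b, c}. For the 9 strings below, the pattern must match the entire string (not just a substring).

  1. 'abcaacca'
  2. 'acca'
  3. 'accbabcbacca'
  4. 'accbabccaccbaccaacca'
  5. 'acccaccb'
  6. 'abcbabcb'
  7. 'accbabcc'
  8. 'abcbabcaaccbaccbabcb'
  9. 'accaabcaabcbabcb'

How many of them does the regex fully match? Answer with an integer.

9

1 → match
2 → match
3 → match
4 → match
5 → match
6 → match
7 → match
8 → match
9 → match
Total matched: 9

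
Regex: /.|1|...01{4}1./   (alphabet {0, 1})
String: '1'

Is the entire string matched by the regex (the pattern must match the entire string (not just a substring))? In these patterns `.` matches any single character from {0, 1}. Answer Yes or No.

Yes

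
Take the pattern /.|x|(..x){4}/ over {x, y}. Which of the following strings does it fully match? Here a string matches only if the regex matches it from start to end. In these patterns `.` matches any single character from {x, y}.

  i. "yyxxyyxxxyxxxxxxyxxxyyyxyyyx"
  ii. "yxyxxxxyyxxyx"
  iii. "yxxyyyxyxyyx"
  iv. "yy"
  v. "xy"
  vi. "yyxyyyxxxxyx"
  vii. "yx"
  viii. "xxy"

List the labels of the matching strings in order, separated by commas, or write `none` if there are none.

none

i → no match
ii → no match
iii. "yxxyyyxyxyyx" → no match
iv. "yy" → no match
v. "xy" → no match
vi. "yyxyyyxxxxyx" → no match
vii. "yx" → no match
viii. "xxy" → no match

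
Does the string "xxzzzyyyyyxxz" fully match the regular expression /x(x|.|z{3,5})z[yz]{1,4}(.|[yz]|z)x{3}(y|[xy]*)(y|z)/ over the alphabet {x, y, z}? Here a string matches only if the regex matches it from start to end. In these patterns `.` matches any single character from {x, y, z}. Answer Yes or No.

No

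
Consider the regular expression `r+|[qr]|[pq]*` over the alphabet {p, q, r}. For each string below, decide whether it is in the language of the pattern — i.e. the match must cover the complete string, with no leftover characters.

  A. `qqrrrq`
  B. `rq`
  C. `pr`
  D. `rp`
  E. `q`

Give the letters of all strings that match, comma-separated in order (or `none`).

A → no match
B → no match
C → no match
D → no match
E → match

E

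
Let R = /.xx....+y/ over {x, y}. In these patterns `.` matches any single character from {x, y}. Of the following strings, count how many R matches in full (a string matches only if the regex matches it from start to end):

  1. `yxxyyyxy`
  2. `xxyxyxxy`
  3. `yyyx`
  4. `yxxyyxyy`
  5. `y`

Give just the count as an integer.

2

1. `yxxyyyxy` → match
2. `xxyxyxxy` → no match
3. `yyyx` → no match — must end with `y`
4. `yxxyyxyy` → match
5. `y` → no match
Total matched: 2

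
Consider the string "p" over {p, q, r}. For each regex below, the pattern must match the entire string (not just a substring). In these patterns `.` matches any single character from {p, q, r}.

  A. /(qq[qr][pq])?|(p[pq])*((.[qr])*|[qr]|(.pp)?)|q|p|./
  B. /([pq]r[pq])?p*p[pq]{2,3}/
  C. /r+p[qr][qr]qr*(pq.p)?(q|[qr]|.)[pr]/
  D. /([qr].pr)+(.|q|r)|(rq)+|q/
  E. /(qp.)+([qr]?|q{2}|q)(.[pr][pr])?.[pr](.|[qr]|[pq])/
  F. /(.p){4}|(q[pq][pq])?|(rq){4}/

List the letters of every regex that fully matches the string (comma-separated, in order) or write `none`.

A

A → match
B → no match
C → no match — must start with "r"
D → no match
E → no match — must start with "qp"
F → no match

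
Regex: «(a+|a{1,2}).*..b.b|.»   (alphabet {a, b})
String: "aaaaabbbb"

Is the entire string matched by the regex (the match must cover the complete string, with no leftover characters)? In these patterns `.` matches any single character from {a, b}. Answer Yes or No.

Yes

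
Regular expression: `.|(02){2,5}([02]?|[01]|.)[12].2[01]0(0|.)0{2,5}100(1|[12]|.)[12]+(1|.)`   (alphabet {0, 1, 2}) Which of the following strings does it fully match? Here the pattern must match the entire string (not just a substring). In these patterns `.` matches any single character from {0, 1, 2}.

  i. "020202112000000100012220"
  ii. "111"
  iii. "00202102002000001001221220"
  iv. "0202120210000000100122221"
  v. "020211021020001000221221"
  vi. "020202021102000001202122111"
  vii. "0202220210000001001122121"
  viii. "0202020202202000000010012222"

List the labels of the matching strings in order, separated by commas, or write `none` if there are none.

i, iv, v, vii, viii

i → match
ii → no match
iii → no match
iv → match
v → match
vi → no match
vii → match
viii → match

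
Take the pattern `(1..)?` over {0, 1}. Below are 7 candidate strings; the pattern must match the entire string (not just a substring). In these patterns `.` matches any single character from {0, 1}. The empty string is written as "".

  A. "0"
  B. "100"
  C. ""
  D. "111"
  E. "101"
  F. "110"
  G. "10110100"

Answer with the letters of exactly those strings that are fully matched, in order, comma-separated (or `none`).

B, C, D, E, F

A. "0" → no match
B. "100" → match
C. "" → match
D. "111" → match
E. "101" → match
F. "110" → match
G. "10110100" → no match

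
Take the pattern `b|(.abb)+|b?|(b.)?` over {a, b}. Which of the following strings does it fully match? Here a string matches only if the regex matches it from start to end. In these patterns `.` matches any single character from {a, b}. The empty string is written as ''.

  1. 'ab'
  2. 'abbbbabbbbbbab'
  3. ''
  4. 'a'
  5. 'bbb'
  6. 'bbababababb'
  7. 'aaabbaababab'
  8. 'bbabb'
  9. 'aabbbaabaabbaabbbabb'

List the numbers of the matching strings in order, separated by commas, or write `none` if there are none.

1 → no match
2 → no match
3 → match
4 → no match
5 → no match
6 → no match
7 → no match
8 → no match
9 → no match

3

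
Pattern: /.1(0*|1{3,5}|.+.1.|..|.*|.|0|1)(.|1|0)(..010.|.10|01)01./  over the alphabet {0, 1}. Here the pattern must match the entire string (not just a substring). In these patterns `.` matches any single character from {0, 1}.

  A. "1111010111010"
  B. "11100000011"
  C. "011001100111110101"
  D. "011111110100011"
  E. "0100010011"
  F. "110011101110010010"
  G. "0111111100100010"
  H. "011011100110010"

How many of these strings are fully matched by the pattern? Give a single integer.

A → no match
B → no match
C → no match
D → match
E → match
F → match
G → match
H → match
Total matched: 5

5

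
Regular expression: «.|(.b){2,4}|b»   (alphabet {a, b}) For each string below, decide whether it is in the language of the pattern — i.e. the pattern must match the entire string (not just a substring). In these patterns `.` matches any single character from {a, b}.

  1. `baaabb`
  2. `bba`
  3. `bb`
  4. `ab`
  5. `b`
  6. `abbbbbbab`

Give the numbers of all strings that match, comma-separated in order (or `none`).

5

1 → no match
2 → no match
3 → no match
4 → no match
5 → match
6 → no match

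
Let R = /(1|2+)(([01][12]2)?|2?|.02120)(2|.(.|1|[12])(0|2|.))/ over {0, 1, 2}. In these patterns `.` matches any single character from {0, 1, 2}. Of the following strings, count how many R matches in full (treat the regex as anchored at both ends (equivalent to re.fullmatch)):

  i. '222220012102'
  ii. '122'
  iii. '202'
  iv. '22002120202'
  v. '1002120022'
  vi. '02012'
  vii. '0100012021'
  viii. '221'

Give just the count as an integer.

3

i → no match
ii → match
iii → no match
iv → match
v → match
vi → no match
vii → no match
viii → no match
Total matched: 3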